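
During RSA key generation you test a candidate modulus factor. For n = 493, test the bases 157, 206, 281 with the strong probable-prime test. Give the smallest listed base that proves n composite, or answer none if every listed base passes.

n − 1 = 492 = 2^2 · 123, so s = 2 and d = 123.
Base 157: x_0 = 157^123 mod 493 = 336. x_0 is neither 1 nor 492, so continue squaring. x_1 = 336^2 mod 493 = 492. x_1 ≡ −1, so 157 is not a witness.
Base 206: x_0 = 206^123 mod 493 = 450. x_0 is neither 1 nor 492, so continue squaring. x_1 = 450^2 mod 493 = 370. Reached i = s−1 = 1 without hitting −1: 206 is a Miller–Rabin witness and 493 is composite.
Base 281: x_0 = 281^123 mod 493 = 355. x_0 is neither 1 nor 492, so continue squaring. x_1 = 355^2 mod 493 = 310. Reached i = s−1 = 1 without hitting −1: 281 is a Miller–Rabin witness and 493 is composite.
The smallest witness among the given bases is 206.

206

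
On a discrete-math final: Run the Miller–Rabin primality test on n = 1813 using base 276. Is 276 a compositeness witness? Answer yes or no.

n − 1 = 1812 = 2^2 · 453, so s = 2 and d = 453.
By repeated squaring, 276^453 ≡ 489 (mod 1813).
x_0 = 276^453 mod 1813 = 489.
x_0 is neither 1 nor 1812, so continue squaring.
x_1 = 489^2 mod 1813 = 1618.
Reached i = s−1 = 1 without hitting −1: 276 is a Miller–Rabin witness and 1813 is composite.

yes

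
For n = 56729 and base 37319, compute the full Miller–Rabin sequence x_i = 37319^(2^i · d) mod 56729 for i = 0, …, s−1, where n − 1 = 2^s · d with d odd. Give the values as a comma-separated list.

34217, 29987, 8790

n − 1 = 56728 = 2^3 · 7091, so s = 3 and d = 7091.
x_0 = 37319^7091 mod 56729 = 34217.
x_1 = 34217^2 mod 56729 = 29987.
x_2 = 29987^2 mod 56729 = 8790.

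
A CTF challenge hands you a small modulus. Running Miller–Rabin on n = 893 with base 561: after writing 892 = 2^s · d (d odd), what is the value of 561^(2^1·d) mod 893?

225

n − 1 = 892 = 2^2 · 223, so s = 2 and d = 223.
x_0 = 561^223 mod 893 = 15.
x_1 = 15^2 mod 893 = 225.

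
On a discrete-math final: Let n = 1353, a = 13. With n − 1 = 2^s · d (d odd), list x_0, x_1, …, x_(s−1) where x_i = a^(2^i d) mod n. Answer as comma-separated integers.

n − 1 = 1352 = 2^3 · 169, so s = 3 and d = 169.
x_0 = 13^169 mod 1353 = 622.
x_1 = 622^2 mod 1353 = 1279.
x_2 = 1279^2 mod 1353 = 64.

622, 1279, 64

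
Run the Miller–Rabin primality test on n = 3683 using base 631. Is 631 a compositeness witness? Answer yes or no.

n − 1 = 3682 = 2^1 · 1841, so s = 1 and d = 1841.
x_0 = 631^1841 mod 3683 = 3682.
x_0 = 3682 ≡ −1, so 631 is not a witness.

no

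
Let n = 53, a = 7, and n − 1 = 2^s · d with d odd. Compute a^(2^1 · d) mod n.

1

n − 1 = 52 = 2^2 · 13, so s = 2 and d = 13.
x_0 = 7^13 mod 53 = 52.
x_1 = 52^2 mod 53 = 1.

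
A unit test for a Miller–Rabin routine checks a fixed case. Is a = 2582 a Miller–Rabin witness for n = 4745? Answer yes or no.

n − 1 = 4744 = 2^3 · 593, so s = 3 and d = 593.
Repeated squaring mod 4745: 2582^1 ≡ 2582, 2582^2 ≡ 4744, 2582^4 ≡ 1, 2582^8 ≡ 1, 2582^16 ≡ 1, 2582^32 ≡ 1, 2582^64 ≡ 1, 2582^128 ≡ 1, 2582^256 ≡ 1, 2582^512 ≡ 1.
593 = 512 + 64 + 16 + 1, so 2582^593 ≡ 1·1·1·2582 ≡ 2582 (mod 4745).
x_0 = 2582^593 mod 4745 = 2582.
x_0 is neither 1 nor 4744, so continue squaring.
x_1 = 2582^2 mod 4745 = 4744.
x_1 ≡ −1, so 2582 is not a witness.

no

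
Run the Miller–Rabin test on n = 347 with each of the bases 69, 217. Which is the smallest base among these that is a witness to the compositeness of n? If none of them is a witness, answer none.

none

n − 1 = 346 = 2^1 · 173, so s = 1 and d = 173.
Base 69: x_0 = 69^173 mod 347 = 346. x_0 = 346 ≡ −1, so 69 is not a witness.
Base 217: x_0 = 217^173 mod 347 = 346. x_0 = 346 ≡ −1, so 217 is not a witness.
No listed base is a witness for 347.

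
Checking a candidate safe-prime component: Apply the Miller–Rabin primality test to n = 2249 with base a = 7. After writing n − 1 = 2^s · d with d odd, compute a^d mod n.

76

n − 1 = 2248 = 2^3 · 281, so s = 3 and d = 281.
7^281 mod 2249 = 76.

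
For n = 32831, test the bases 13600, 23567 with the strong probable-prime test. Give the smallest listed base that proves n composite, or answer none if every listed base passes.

n − 1 = 32830 = 2^1 · 16415, so s = 1 and d = 16415.
Base 13600: x_0 = 13600^16415 mod 32831 = 1. x_0 = 1, so 13600 is not a witness.
Base 23567: x_0 = 23567^16415 mod 32831 = 32830. x_0 = 32830 ≡ −1, so 23567 is not a witness.
No listed base is a witness for 32831.

none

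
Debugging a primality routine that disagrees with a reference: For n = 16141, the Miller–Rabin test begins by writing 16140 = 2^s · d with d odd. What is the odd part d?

Halving: 16140 → 8070 → 4035; 4035 is odd.
So 16140 = 2^2 · 4035.

4035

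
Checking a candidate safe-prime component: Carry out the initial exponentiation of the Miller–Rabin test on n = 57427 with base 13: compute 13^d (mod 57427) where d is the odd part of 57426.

57426

n − 1 = 57426 = 2^1 · 28713, so s = 1 and d = 28713.
By repeated squaring, 13^28713 ≡ 57426 (mod 57427).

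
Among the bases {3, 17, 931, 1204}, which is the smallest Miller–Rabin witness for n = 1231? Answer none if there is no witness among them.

none

n − 1 = 1230 = 2^1 · 615, so s = 1 and d = 615.
Base 3: x_0 = 3^615 mod 1231 = 1230. x_0 = 1230 ≡ −1, so 3 is not a witness.
Base 17: x_0 = 17^615 mod 1231 = 1230. x_0 = 1230 ≡ −1, so 17 is not a witness.
Base 931: x_0 = 931^615 mod 1231 = 1. x_0 = 1, so 931 is not a witness.
Base 1204: x_0 = 1204^615 mod 1231 = 1. x_0 = 1, so 1204 is not a witness.
No listed base is a witness for 1231.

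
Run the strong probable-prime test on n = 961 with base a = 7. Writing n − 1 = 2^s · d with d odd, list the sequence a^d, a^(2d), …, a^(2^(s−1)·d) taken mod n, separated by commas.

n − 1 = 960 = 2^6 · 15, so s = 6 and d = 15.
x_0 = 7^15 mod 961 = 404.
x_1 = 404^2 mod 961 = 807.
x_2 = 807^2 mod 961 = 652.
x_3 = 652^2 mod 961 = 342.
x_4 = 342^2 mod 961 = 683.
x_5 = 683^2 mod 961 = 404.

404, 807, 652, 342, 683, 404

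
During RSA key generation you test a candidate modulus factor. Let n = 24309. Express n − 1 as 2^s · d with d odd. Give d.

Halving: 24308 → 12154 → 6077; 6077 is odd.
So 24308 = 2^2 · 6077.

6077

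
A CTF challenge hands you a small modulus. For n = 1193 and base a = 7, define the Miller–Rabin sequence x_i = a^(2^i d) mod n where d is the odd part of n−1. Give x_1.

n − 1 = 1192 = 2^3 · 149, so s = 3 and d = 149.
Repeated squaring mod 1193: 7^1 ≡ 7, 7^2 ≡ 49, 7^4 ≡ 15, 7^8 ≡ 225, 7^16 ≡ 519, 7^32 ≡ 936, 7^64 ≡ 434, 7^128 ≡ 1055.
149 = 128 + 16 + 4 + 1, so 7^149 ≡ 1055·519·15·7 ≡ 362 (mod 1193).
x_0 = 362.
x_1 = 362^2 mod 1193 = 1007.

1007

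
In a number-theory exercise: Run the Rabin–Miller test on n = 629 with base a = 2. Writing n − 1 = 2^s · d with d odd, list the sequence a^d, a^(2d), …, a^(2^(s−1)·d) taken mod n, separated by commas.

n − 1 = 628 = 2^2 · 157, so s = 2 and d = 157.
x_0 = 2^157 mod 629 = 15.
x_1 = 15^2 mod 629 = 225.

15, 225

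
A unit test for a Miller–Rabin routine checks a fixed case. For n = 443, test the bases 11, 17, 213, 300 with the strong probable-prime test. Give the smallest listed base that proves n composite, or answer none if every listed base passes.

none

n − 1 = 442 = 2^1 · 221, so s = 1 and d = 221.
Base 11: x_0 = 11^221 mod 443 = 442. x_0 = 442 ≡ −1, so 11 is not a witness.
Base 17: x_0 = 17^221 mod 443 = 1. x_0 = 1, so 17 is not a witness.
Base 213: x_0 = 213^221 mod 443 = 1. x_0 = 1, so 213 is not a witness.
Base 300: x_0 = 300^221 mod 443 = 1. x_0 = 1, so 300 is not a witness.
No listed base is a witness for 443.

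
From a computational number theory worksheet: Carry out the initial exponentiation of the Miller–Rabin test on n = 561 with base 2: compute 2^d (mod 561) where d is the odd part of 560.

n − 1 = 560 = 2^4 · 35, so s = 4 and d = 35.
2^35 mod 561 = 263.

263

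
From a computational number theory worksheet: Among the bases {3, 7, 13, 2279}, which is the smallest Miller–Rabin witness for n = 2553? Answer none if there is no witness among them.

3

n − 1 = 2552 = 2^3 · 319, so s = 3 and d = 319.
Base 3: x_0 = 3^319 mod 2553 = 1473. x_0 is neither 1 nor 2552, so continue squaring. x_1 = 1473^2 mod 2553 = 2232. x_2 = 2232^2 mod 2553 = 921. Reached i = s−1 = 2 without hitting −1: 3 is a Miller–Rabin witness and 2553 is composite.
Base 7: x_0 = 7^319 mod 2553 = 1402. x_0 is neither 1 nor 2552, so continue squaring. x_1 = 1402^2 mod 2553 = 2347. x_2 = 2347^2 mod 2553 = 1588. Reached i = s−1 = 2 without hitting −1: 7 is a Miller–Rabin witness and 2553 is composite.
Base 13: x_0 = 13^319 mod 2553 = 277. x_0 is neither 1 nor 2552, so continue squaring. x_1 = 277^2 mod 2553 = 139. x_2 = 139^2 mod 2553 = 1450. Reached i = s−1 = 2 without hitting −1: 13 is a Miller–Rabin witness and 2553 is composite.
Base 2279: x_0 = 2279^319 mod 2553 = 2462. x_0 is neither 1 nor 2552, so continue squaring. x_1 = 2462^2 mod 2553 = 622. x_2 = 622^2 mod 2553 = 1381. Reached i = s−1 = 2 without hitting −1: 2279 is a Miller–Rabin witness and 2553 is composite.
The smallest witness among the given bases is 3.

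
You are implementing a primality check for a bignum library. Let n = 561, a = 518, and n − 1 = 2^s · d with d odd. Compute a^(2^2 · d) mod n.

67

n − 1 = 560 = 2^4 · 35, so s = 4 and d = 35.
x_0 = 518^35 mod 561 = 155.
x_1 = 155^2 mod 561 = 463.
x_2 = 463^2 mod 561 = 67.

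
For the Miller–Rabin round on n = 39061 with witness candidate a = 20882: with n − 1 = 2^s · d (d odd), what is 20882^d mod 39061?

18921

n − 1 = 39060 = 2^2 · 9765, so s = 2 and d = 9765.
20882^9765 mod 39061 = 18921.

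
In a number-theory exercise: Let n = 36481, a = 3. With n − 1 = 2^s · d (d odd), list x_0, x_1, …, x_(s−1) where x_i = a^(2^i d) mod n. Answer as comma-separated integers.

n − 1 = 36480 = 2^7 · 285, so s = 7 and d = 285.
x_0 = 3^285 mod 36481 = 4967.
x_1 = 4967^2 mod 36481 = 9933.
x_2 = 9933^2 mod 36481 = 19865.
x_3 = 19865^2 mod 36481 = 3248.
x_4 = 3248^2 mod 36481 = 6495.
x_5 = 6495^2 mod 36481 = 12989.
x_6 = 12989^2 mod 36481 = 25977.

4967, 9933, 19865, 3248, 6495, 12989, 25977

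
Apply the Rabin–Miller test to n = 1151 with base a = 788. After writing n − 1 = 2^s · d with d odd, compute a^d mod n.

n − 1 = 1150 = 2^1 · 575, so s = 1 and d = 575.
By repeated squaring, 788^575 ≡ 1150 (mod 1151).

1150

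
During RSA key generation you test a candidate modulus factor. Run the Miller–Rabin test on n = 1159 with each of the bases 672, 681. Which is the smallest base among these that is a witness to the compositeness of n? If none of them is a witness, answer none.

n − 1 = 1158 = 2^1 · 579, so s = 1 and d = 579.
Base 672: x_0 = 672^579 mod 1159 = 1. x_0 = 1, so 672 is not a witness.
Base 681: x_0 = 681^579 mod 1159 = 999. x_0 ∉ {1, 1158} and s = 1, so 681 is a Miller–Rabin witness and 1159 is composite.
The smallest witness among the given bases is 681.

681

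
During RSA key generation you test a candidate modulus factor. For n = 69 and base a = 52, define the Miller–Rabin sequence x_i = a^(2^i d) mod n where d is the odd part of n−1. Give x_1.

52

n − 1 = 68 = 2^2 · 17, so s = 2 and d = 17.
x_0 = 52^17 mod 69 = 58.
x_1 = 58^2 mod 69 = 52.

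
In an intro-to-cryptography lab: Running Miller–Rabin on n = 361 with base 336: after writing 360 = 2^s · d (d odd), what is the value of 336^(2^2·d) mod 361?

229

n − 1 = 360 = 2^3 · 45, so s = 3 and d = 45.
By repeated squaring, 336^45 ≡ 303 (mod 361).
x_0 = 303.
x_1 = 303^2 mod 361 = 115.
x_2 = 115^2 mod 361 = 229.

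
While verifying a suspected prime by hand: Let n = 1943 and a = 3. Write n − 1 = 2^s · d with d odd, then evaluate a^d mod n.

n − 1 = 1942 = 2^1 · 971, so s = 1 and d = 971.
Repeated squaring mod 1943: 3^1 ≡ 3, 3^2 ≡ 9, 3^4 ≡ 81, 3^8 ≡ 732, 3^16 ≡ 1499, 3^32 ≡ 893, 3^64 ≡ 819, 3^128 ≡ 426, 3^256 ≡ 777, 3^512 ≡ 1399.
971 = 512 + 256 + 128 + 64 + 8 + 2 + 1, so 3^971 ≡ 1399·777·426·819·732·9·3 ≡ 1903 (mod 1943).

1903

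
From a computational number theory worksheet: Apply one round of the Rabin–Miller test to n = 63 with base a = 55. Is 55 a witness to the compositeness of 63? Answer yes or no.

n − 1 = 62 = 2^1 · 31, so s = 1 and d = 31.
x_0 = 55^31 mod 63 = 55.
x_0 ∉ {1, 62} and s = 1, so 55 is a Miller–Rabin witness and 63 is composite.

yes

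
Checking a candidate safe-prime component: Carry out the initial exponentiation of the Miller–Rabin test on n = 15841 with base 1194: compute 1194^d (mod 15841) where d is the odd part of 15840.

9115

n − 1 = 15840 = 2^5 · 495, so s = 5 and d = 495.
By repeated squaring, 1194^495 ≡ 9115 (mod 15841).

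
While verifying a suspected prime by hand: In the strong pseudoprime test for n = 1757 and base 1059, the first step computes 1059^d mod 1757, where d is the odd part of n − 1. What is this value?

485

n − 1 = 1756 = 2^2 · 439, so s = 2 and d = 439.
Repeated squaring mod 1757: 1059^1 ≡ 1059, 1059^2 ≡ 515, 1059^4 ≡ 1675, 1059^8 ≡ 1453, 1059^16 ≡ 1052, 1059^32 ≡ 1551, 1059^64 ≡ 268, 1059^128 ≡ 1544, 1059^256 ≡ 1444.
439 = 256 + 128 + 32 + 16 + 4 + 2 + 1, so 1059^439 ≡ 1444·1544·1551·1052·1675·515·1059 ≡ 485 (mod 1757).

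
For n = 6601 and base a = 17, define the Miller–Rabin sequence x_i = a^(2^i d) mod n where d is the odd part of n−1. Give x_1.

2738

n − 1 = 6600 = 2^3 · 825, so s = 3 and d = 825.
x_0 = 17^825 mod 6601 = 5795.
x_1 = 5795^2 mod 6601 = 2738.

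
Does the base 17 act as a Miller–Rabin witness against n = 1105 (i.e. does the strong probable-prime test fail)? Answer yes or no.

yes

n − 1 = 1104 = 2^4 · 69, so s = 4 and d = 69.
x_0 = 17^69 mod 1105 = 272.
x_0 is neither 1 nor 1104, so continue squaring.
x_1 = 272^2 mod 1105 = 1054.
x_2 = 1054^2 mod 1105 = 391.
x_3 = 391^2 mod 1105 = 391.
Reached i = s−1 = 3 without hitting −1: 17 is a Miller–Rabin witness and 1105 is composite.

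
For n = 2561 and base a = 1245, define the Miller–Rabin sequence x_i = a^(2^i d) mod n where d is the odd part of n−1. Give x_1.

2070

n − 1 = 2560 = 2^9 · 5, so s = 9 and d = 5.
x_0 = 1245^5 mod 2561 = 1369.
x_1 = 1369^2 mod 2561 = 2070.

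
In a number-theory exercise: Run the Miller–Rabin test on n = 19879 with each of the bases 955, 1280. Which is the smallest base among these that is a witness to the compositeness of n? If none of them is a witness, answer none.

955

n − 1 = 19878 = 2^1 · 9939, so s = 1 and d = 9939.
Base 955: x_0 = 955^9939 mod 19879 = 7274. x_0 ∉ {1, 19878} and s = 1, so 955 is a Miller–Rabin witness and 19879 is composite.
Base 1280: x_0 = 1280^9939 mod 19879 = 9968. x_0 ∉ {1, 19878} and s = 1, so 1280 is a Miller–Rabin witness and 19879 is composite.
The smallest witness among the given bases is 955.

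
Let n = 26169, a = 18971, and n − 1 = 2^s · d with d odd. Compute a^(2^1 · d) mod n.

22753

n − 1 = 26168 = 2^3 · 3271, so s = 3 and d = 3271.
Repeated squaring mod 26169: 18971^1 ≡ 18971, 18971^2 ≡ 22753, 18971^4 ≡ 23851, 18971^8 ≡ 8479, 18971^16 ≡ 7198, 18971^32 ≡ 22753, 18971^64 ≡ 23851, 18971^128 ≡ 8479, 18971^256 ≡ 7198, 18971^512 ≡ 22753, 18971^1024 ≡ 23851, 18971^2048 ≡ 8479.
3271 = 2048 + 1024 + 128 + 64 + 4 + 2 + 1, so 18971^3271 ≡ 8479·23851·8479·23851·23851·22753·18971 ≡ 18971 (mod 26169).
x_0 = 18971.
x_1 = 18971^2 mod 26169 = 22753.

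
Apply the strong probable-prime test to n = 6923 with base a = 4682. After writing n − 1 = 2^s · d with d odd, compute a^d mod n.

n − 1 = 6922 = 2^1 · 3461, so s = 1 and d = 3461.
4682^3461 mod 6923 = 5046.

5046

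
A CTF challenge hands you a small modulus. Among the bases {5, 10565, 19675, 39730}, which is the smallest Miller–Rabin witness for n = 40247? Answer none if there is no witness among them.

5

n − 1 = 40246 = 2^1 · 20123, so s = 1 and d = 20123.
Base 5: x_0 = 5^20123 mod 40247 = 3499. x_0 ∉ {1, 40246} and s = 1, so 5 is a Miller–Rabin witness and 40247 is composite.
Base 10565: x_0 = 10565^20123 mod 40247 = 30379. x_0 ∉ {1, 40246} and s = 1, so 10565 is a Miller–Rabin witness and 40247 is composite.
Base 19675: x_0 = 19675^20123 mod 40247 = 5211. x_0 ∉ {1, 40246} and s = 1, so 19675 is a Miller–Rabin witness and 40247 is composite.
Base 39730: x_0 = 39730^20123 mod 40247 = 33636. x_0 ∉ {1, 40246} and s = 1, so 39730 is a Miller–Rabin witness and 40247 is composite.
The smallest witness among the given bases is 5.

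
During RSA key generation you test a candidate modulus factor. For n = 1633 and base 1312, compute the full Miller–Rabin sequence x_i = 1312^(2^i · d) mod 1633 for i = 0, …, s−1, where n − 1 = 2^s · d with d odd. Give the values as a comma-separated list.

1542, 116, 392, 162, 116

n − 1 = 1632 = 2^5 · 51, so s = 5 and d = 51.
x_0 = 1312^51 mod 1633 = 1542.
x_1 = 1542^2 mod 1633 = 116.
x_2 = 116^2 mod 1633 = 392.
x_3 = 392^2 mod 1633 = 162.
x_4 = 162^2 mod 1633 = 116.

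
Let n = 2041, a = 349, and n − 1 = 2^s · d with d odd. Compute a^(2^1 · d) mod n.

1741

n − 1 = 2040 = 2^3 · 255, so s = 3 and d = 255.
x_0 = 349^255 mod 2041 = 564.
x_1 = 564^2 mod 2041 = 1741.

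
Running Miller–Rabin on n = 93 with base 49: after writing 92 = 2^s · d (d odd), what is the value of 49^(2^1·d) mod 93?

n − 1 = 92 = 2^2 · 23, so s = 2 and d = 23.
x_0 = 49^23 mod 93 = 7.
x_1 = 7^2 mod 93 = 49.

49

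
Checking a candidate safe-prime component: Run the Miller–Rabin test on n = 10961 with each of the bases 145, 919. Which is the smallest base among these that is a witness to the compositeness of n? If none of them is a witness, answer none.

145

n − 1 = 10960 = 2^4 · 685, so s = 4 and d = 685.
Base 145: x_0 = 145^685 mod 10961 = 399. x_0 is neither 1 nor 10960, so continue squaring. x_1 = 399^2 mod 10961 = 5747. x_2 = 5747^2 mod 10961 = 2516. x_3 = 2516^2 mod 10961 = 5759. Reached i = s−1 = 3 without hitting −1: 145 is a Miller–Rabin witness and 10961 is composite.
Base 919: x_0 = 919^685 mod 10961 = 2162. x_0 is neither 1 nor 10960, so continue squaring. x_1 = 2162^2 mod 10961 = 4858. x_2 = 4858^2 mod 10961 = 1131. x_3 = 1131^2 mod 10961 = 7685. Reached i = s−1 = 3 without hitting −1: 919 is a Miller–Rabin witness and 10961 is composite.
The smallest witness among the given bases is 145.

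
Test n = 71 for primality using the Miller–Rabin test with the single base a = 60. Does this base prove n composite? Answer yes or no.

no

n − 1 = 70 = 2^1 · 35, so s = 1 and d = 35.
x_0 = 60^35 mod 71 = 1.
x_0 = 1, so 60 is not a witness.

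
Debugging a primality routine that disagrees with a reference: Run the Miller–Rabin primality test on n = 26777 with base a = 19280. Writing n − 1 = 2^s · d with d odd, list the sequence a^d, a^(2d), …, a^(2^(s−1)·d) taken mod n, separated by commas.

26187, 26776, 1

n − 1 = 26776 = 2^3 · 3347, so s = 3 and d = 3347.
x_0 = 19280^3347 mod 26777 = 26187.
x_1 = 26187^2 mod 26777 = 26776.
x_2 = 26776^2 mod 26777 = 1.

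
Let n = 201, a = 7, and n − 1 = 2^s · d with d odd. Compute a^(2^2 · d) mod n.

127

n − 1 = 200 = 2^3 · 25, so s = 3 and d = 25.
By repeated squaring, 7^25 ≡ 31 (mod 201).
x_0 = 31.
x_1 = 31^2 mod 201 = 157.
x_2 = 157^2 mod 201 = 127.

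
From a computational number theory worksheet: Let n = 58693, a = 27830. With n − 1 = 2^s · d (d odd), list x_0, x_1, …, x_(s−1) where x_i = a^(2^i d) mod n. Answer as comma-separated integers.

n − 1 = 58692 = 2^2 · 14673, so s = 2 and d = 14673.
x_0 = 27830^14673 mod 58693 = 27231.
x_1 = 27231^2 mod 58693 = 58692.

27231, 58692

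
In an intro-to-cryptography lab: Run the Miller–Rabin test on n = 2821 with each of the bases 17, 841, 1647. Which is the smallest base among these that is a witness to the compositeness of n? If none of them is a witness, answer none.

n − 1 = 2820 = 2^2 · 705, so s = 2 and d = 705.
Base 17: x_0 = 17^705 mod 2821 = 2820. x_0 = 2820 ≡ −1, so 17 is not a witness.
Base 841: x_0 = 841^705 mod 2821 = 1. x_0 = 1, so 841 is not a witness.
Base 1647: x_0 = 1647^705 mod 2821 = 1. x_0 = 1, so 1647 is not a witness.
No listed base is a witness for 2821.

none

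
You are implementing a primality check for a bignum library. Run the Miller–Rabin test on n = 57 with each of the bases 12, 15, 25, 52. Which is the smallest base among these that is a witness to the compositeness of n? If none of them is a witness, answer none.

n − 1 = 56 = 2^3 · 7, so s = 3 and d = 7.
Base 12: x_0 = 12^7 mod 57 = 12. x_0 is neither 1 nor 56, so continue squaring. x_1 = 12^2 mod 57 = 30. x_2 = 30^2 mod 57 = 45. Reached i = s−1 = 2 without hitting −1: 12 is a Miller–Rabin witness and 57 is composite.
Base 15: x_0 = 15^7 mod 57 = 51. x_0 is neither 1 nor 56, so continue squaring. x_1 = 51^2 mod 57 = 36. x_2 = 36^2 mod 57 = 42. Reached i = s−1 = 2 without hitting −1: 15 is a Miller–Rabin witness and 57 is composite.
Base 25: x_0 = 25^7 mod 57 = 28. x_0 is neither 1 nor 56, so continue squaring. x_1 = 28^2 mod 57 = 43. x_2 = 43^2 mod 57 = 25. Reached i = s−1 = 2 without hitting −1: 25 is a Miller–Rabin witness and 57 is composite.
Base 52: x_0 = 52^7 mod 57 = 22. x_0 is neither 1 nor 56, so continue squaring. x_1 = 22^2 mod 57 = 28. x_2 = 28^2 mod 57 = 43. Reached i = s−1 = 2 without hitting −1: 52 is a Miller–Rabin witness and 57 is composite.
The smallest witness among the given bases is 12.

12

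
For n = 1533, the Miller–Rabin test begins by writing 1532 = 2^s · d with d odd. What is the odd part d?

383

Halving: 1532 → 766 → 383; 383 is odd.
So 1532 = 2^2 · 383.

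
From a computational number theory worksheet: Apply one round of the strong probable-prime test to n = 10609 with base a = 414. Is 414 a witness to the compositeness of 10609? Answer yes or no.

yes

n − 1 = 10608 = 2^4 · 663, so s = 4 and d = 663.
x_0 = 414^663 mod 10609 = 1031.
x_0 is neither 1 nor 10608, so continue squaring.
x_1 = 1031^2 mod 10609 = 2061.
x_2 = 2061^2 mod 10609 = 4121.
x_3 = 4121^2 mod 10609 = 8241.
Reached i = s−1 = 3 without hitting −1: 414 is a Miller–Rabin witness and 10609 is composite.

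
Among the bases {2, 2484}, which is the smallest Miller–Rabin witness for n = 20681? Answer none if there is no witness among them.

n − 1 = 20680 = 2^3 · 2585, so s = 3 and d = 2585.
Base 2: x_0 = 2^2585 mod 20681 = 2675. x_0 is neither 1 nor 20680, so continue squaring. x_1 = 2675^2 mod 20681 = 20680. x_1 ≡ −1, so 2 is not a witness.
Base 2484: x_0 = 2484^2585 mod 20681 = 12528. x_0 is neither 1 nor 20680, so continue squaring. x_1 = 12528^2 mod 20681 = 2675. x_2 = 2675^2 mod 20681 = 20680. x_2 ≡ −1, so 2484 is not a witness.
No listed base is a witness for 20681.

none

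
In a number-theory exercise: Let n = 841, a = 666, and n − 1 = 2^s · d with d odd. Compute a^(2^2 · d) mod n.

n − 1 = 840 = 2^3 · 105, so s = 3 and d = 105.
By repeated squaring, 666^105 ≡ 231 (mod 841).
x_0 = 231.
x_1 = 231^2 mod 841 = 378.
x_2 = 378^2 mod 841 = 755.

755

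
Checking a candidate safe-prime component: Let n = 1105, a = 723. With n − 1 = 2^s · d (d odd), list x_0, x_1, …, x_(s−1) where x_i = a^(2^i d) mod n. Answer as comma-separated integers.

n − 1 = 1104 = 2^4 · 69, so s = 4 and d = 69.
x_0 = 723^69 mod 1105 = 8.
x_1 = 8^2 mod 1105 = 64.
x_2 = 64^2 mod 1105 = 781.
x_3 = 781^2 mod 1105 = 1.

8, 64, 781, 1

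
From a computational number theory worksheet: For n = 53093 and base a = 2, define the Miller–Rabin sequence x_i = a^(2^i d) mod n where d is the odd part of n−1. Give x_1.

53092

n − 1 = 53092 = 2^2 · 13273, so s = 2 and d = 13273.
x_0 = 2^13273 mod 53093 = 11904.
x_1 = 11904^2 mod 53093 = 53092.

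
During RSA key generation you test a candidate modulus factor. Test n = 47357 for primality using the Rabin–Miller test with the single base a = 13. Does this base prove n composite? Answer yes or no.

yes

n − 1 = 47356 = 2^2 · 11839, so s = 2 and d = 11839.
By repeated squaring, 13^11839 ≡ 25496 (mod 47357).
x_0 = 13^11839 mod 47357 = 25496.
x_0 is neither 1 nor 47356, so continue squaring.
x_1 = 25496^2 mod 47357 = 23834.
Reached i = s−1 = 1 without hitting −1: 13 is a Miller–Rabin witness and 47357 is composite.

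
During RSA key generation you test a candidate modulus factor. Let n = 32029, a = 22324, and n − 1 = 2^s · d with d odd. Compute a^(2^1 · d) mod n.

32028

n − 1 = 32028 = 2^2 · 8007, so s = 2 and d = 8007.
By repeated squaring, 22324^8007 ≡ 22914 (mod 32029).
x_0 = 22914.
x_1 = 22914^2 mod 32029 = 32028.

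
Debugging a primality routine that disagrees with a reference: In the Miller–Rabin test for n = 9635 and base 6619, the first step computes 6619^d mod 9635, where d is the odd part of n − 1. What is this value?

7909

n − 1 = 9634 = 2^1 · 4817, so s = 1 and d = 4817.
6619^4817 mod 9635 = 7909.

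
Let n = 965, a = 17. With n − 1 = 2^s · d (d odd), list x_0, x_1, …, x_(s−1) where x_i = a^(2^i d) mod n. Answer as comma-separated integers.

412, 869

n − 1 = 964 = 2^2 · 241, so s = 2 and d = 241.
x_0 = 17^241 mod 965 = 412.
x_1 = 412^2 mod 965 = 869.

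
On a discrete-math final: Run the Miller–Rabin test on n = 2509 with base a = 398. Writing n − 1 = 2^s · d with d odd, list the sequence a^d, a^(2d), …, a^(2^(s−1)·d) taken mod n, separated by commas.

1149, 467

n − 1 = 2508 = 2^2 · 627, so s = 2 and d = 627.
x_0 = 398^627 mod 2509 = 1149.
x_1 = 1149^2 mod 2509 = 467.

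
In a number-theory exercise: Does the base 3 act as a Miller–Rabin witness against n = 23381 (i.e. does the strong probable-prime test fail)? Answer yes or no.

yes

n − 1 = 23380 = 2^2 · 5845, so s = 2 and d = 5845.
x_0 = 3^5845 mod 23381 = 7973.
x_0 is neither 1 nor 23380, so continue squaring.
x_1 = 7973^2 mod 23381 = 19171.
Reached i = s−1 = 1 without hitting −1: 3 is a Miller–Rabin witness and 23381 is composite.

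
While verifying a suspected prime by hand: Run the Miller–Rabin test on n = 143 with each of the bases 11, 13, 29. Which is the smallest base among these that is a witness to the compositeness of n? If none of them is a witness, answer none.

11

n − 1 = 142 = 2^1 · 71, so s = 1 and d = 71.
Base 11: x_0 = 11^71 mod 143 = 110. x_0 ∉ {1, 142} and s = 1, so 11 is a Miller–Rabin witness and 143 is composite.
Base 13: x_0 = 13^71 mod 143 = 13. x_0 ∉ {1, 142} and s = 1, so 13 is a Miller–Rabin witness and 143 is composite.
Base 29: x_0 = 29^71 mod 143 = 139. x_0 ∉ {1, 142} and s = 1, so 29 is a Miller–Rabin witness and 143 is composite.
The smallest witness among the given bases is 11.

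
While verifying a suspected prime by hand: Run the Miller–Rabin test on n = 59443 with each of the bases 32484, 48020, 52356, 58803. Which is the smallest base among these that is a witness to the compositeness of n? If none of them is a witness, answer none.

n − 1 = 59442 = 2^1 · 29721, so s = 1 and d = 29721.
Base 32484: x_0 = 32484^29721 mod 59443 = 59442. x_0 = 59442 ≡ −1, so 32484 is not a witness.
Base 48020: x_0 = 48020^29721 mod 59443 = 59442. x_0 = 59442 ≡ −1, so 48020 is not a witness.
Base 52356: x_0 = 52356^29721 mod 59443 = 59442. x_0 = 59442 ≡ −1, so 52356 is not a witness.
Base 58803: x_0 = 58803^29721 mod 59443 = 59442. x_0 = 59442 ≡ −1, so 58803 is not a witness.
No listed base is a witness for 59443.

none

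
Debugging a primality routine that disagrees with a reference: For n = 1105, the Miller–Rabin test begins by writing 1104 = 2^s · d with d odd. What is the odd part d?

Halving: 1104 → 552 → 276 → 138 → 69; 69 is odd.
So 1104 = 2^4 · 69.

69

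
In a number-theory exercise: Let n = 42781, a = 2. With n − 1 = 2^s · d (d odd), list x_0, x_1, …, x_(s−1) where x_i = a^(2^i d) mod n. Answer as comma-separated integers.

26682, 10503

n − 1 = 42780 = 2^2 · 10695, so s = 2 and d = 10695.
x_0 = 2^10695 mod 42781 = 26682.
x_1 = 26682^2 mod 42781 = 10503.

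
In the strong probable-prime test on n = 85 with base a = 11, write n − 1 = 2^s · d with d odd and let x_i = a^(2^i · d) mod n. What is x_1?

66

n − 1 = 84 = 2^2 · 21, so s = 2 and d = 21.
By repeated squaring, 11^21 ≡ 61 (mod 85).
x_0 = 61.
x_1 = 61^2 mod 85 = 66.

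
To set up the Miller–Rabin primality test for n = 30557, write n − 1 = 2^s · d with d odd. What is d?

Halving: 30556 → 15278 → 7639; 7639 is odd.
So 30556 = 2^2 · 7639.

7639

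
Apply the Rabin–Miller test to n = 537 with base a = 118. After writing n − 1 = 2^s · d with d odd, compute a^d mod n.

n − 1 = 536 = 2^3 · 67, so s = 3 and d = 67.
118^67 mod 537 = 91.

91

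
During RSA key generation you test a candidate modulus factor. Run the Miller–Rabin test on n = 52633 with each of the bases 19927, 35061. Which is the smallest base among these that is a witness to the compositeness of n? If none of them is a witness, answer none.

35061

n − 1 = 52632 = 2^3 · 6579, so s = 3 and d = 6579.
Base 19927: x_0 = 19927^6579 mod 52633 = 52632. x_0 = 52632 ≡ −1, so 19927 is not a witness.
Base 35061: x_0 = 35061^6579 mod 52633 = 26781. x_0 is neither 1 nor 52632, so continue squaring. x_1 = 26781^2 mod 52633 = 44703. x_2 = 44703^2 mod 52633 = 41098. Reached i = s−1 = 2 without hitting −1: 35061 is a Miller–Rabin witness and 52633 is composite.
The smallest witness among the given bases is 35061.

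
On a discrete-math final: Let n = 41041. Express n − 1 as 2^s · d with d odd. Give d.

2565

Halving: 41040 → 20520 → 10260 → 5130 → 2565; 2565 is odd.
So 41040 = 2^4 · 2565.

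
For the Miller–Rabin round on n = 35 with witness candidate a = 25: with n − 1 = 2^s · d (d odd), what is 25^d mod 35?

30

n − 1 = 34 = 2^1 · 17, so s = 1 and d = 17.
Repeated squaring mod 35: 25^1 ≡ 25, 25^2 ≡ 30, 25^4 ≡ 25, 25^8 ≡ 30, 25^16 ≡ 25.
17 = 16 + 1, so 25^17 ≡ 25·25 ≡ 30 (mod 35).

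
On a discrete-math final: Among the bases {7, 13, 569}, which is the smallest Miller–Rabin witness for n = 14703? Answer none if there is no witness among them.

7

n − 1 = 14702 = 2^1 · 7351, so s = 1 and d = 7351.
Base 7: x_0 = 7^7351 mod 14703 = 877. x_0 ∉ {1, 14702} and s = 1, so 7 is a Miller–Rabin witness and 14703 is composite.
Base 13: x_0 = 13^7351 mod 14703 = 11323. x_0 ∉ {1, 14702} and s = 1, so 13 is a Miller–Rabin witness and 14703 is composite.
Base 569: x_0 = 569^7351 mod 14703 = 14453. x_0 ∉ {1, 14702} and s = 1, so 569 is a Miller–Rabin witness and 14703 is composite.
The smallest witness among the given bases is 7.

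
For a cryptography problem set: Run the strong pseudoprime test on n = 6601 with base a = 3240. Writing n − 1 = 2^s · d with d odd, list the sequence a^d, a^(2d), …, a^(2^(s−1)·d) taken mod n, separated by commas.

2092, 1, 1

n − 1 = 6600 = 2^3 · 825, so s = 3 and d = 825.
x_0 = 3240^825 mod 6601 = 2092.
x_1 = 2092^2 mod 6601 = 1.
x_2 = 1^2 mod 6601 = 1.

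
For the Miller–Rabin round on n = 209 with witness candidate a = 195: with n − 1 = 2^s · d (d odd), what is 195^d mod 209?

17

n − 1 = 208 = 2^4 · 13, so s = 4 and d = 13.
Repeated squaring mod 209: 195^1 ≡ 195, 195^2 ≡ 196, 195^4 ≡ 169, 195^8 ≡ 137.
13 = 8 + 4 + 1, so 195^13 ≡ 137·169·195 ≡ 17 (mod 209).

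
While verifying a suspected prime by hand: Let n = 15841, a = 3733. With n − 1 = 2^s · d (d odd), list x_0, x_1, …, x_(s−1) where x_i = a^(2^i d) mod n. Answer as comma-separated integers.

n − 1 = 15840 = 2^5 · 495, so s = 5 and d = 495.
x_0 = 3733^495 mod 15841 = 7687.
x_1 = 7687^2 mod 15841 = 3039.
x_2 = 3039^2 mod 15841 = 218.
x_3 = 218^2 mod 15841 = 1.
x_4 = 1^2 mod 15841 = 1.

7687, 3039, 218, 1, 1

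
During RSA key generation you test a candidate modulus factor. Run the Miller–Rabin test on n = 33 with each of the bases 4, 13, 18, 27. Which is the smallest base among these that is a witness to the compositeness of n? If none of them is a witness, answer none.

n − 1 = 32 = 2^5 · 1, so s = 5 and d = 1.
Base 4: x_0 = 4^1 mod 33 = 4. x_0 is neither 1 nor 32, so continue squaring. x_1 = 4^2 mod 33 = 16. x_2 = 16^2 mod 33 = 25. x_3 = 25^2 mod 33 = 31. x_4 = 31^2 mod 33 = 4. Reached i = s−1 = 4 without hitting −1: 4 is a Miller–Rabin witness and 33 is composite.
Base 13: x_0 = 13^1 mod 33 = 13. x_0 is neither 1 nor 32, so continue squaring. x_1 = 13^2 mod 33 = 4. x_2 = 4^2 mod 33 = 16. x_3 = 16^2 mod 33 = 25. x_4 = 25^2 mod 33 = 31. Reached i = s−1 = 4 without hitting −1: 13 is a Miller–Rabin witness and 33 is composite.
Base 18: x_0 = 18^1 mod 33 = 18. x_0 is neither 1 nor 32, so continue squaring. x_1 = 18^2 mod 33 = 27. x_2 = 27^2 mod 33 = 3. x_3 = 3^2 mod 33 = 9. x_4 = 9^2 mod 33 = 15. Reached i = s−1 = 4 without hitting −1: 18 is a Miller–Rabin witness and 33 is composite.
Base 27: x_0 = 27^1 mod 33 = 27. x_0 is neither 1 nor 32, so continue squaring. x_1 = 27^2 mod 33 = 3. x_2 = 3^2 mod 33 = 9. x_3 = 9^2 mod 33 = 15. x_4 = 15^2 mod 33 = 27. Reached i = s−1 = 4 without hitting −1: 27 is a Miller–Rabin witness and 33 is composite.
The smallest witness among the given bases is 4.

4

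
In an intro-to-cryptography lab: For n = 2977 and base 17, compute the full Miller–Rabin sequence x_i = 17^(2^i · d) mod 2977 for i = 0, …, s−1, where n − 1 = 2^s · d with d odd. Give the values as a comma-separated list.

1416, 1535, 1418, 1249, 53

n − 1 = 2976 = 2^5 · 93, so s = 5 and d = 93.
x_0 = 17^93 mod 2977 = 1416.
x_1 = 1416^2 mod 2977 = 1535.
x_2 = 1535^2 mod 2977 = 1418.
x_3 = 1418^2 mod 2977 = 1249.
x_4 = 1249^2 mod 2977 = 53.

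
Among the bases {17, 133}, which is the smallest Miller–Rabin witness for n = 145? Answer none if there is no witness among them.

n − 1 = 144 = 2^4 · 9, so s = 4 and d = 9.
Base 17: x_0 = 17^9 mod 145 = 17. x_0 is neither 1 nor 144, so continue squaring. x_1 = 17^2 mod 145 = 144. x_1 ≡ −1, so 17 is not a witness.
Base 133: x_0 = 133^9 mod 145 = 133. x_0 is neither 1 nor 144, so continue squaring. x_1 = 133^2 mod 145 = 144. x_1 ≡ −1, so 133 is not a witness.
No listed base is a witness for 145.

none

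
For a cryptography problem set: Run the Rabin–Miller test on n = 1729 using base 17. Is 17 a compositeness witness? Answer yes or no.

yes

n − 1 = 1728 = 2^6 · 27, so s = 6 and d = 27.
Repeated squaring mod 1729: 17^1 ≡ 17, 17^2 ≡ 289, 17^4 ≡ 529, 17^8 ≡ 1472, 17^16 ≡ 347.
27 = 16 + 8 + 2 + 1, so 17^27 ≡ 347·1472·289·17 ≡ 818 (mod 1729).
x_0 = 17^27 mod 1729 = 818.
x_0 is neither 1 nor 1728, so continue squaring.
x_1 = 818^2 mod 1729 = 1.
x_1 = 1 but x_0 ≠ ±1, a nontrivial square root of 1 — 17 is a witness and 1729 is composite.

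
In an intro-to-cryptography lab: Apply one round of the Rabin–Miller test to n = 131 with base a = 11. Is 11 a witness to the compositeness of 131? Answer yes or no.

no

n − 1 = 130 = 2^1 · 65, so s = 1 and d = 65.
x_0 = 11^65 mod 131 = 1.
x_0 = 1, so 11 is not a witness.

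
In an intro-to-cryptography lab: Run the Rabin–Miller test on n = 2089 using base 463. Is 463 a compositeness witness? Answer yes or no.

n − 1 = 2088 = 2^3 · 261, so s = 3 and d = 261.
x_0 = 463^261 mod 2089 = 84.
x_0 is neither 1 nor 2088, so continue squaring.
x_1 = 84^2 mod 2089 = 789.
x_2 = 789^2 mod 2089 = 2088.
x_2 ≡ −1, so 463 is not a witness.

no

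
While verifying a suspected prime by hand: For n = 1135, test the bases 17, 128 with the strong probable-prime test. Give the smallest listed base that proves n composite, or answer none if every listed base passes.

n − 1 = 1134 = 2^1 · 567, so s = 1 and d = 567.
Base 17: x_0 = 17^567 mod 1135 = 1073. x_0 ∉ {1, 1134} and s = 1, so 17 is a Miller–Rabin witness and 1135 is composite.
Base 128: x_0 = 128^567 mod 1135 = 187. x_0 ∉ {1, 1134} and s = 1, so 128 is a Miller–Rabin witness and 1135 is composite.
The smallest witness among the given bases is 17.

17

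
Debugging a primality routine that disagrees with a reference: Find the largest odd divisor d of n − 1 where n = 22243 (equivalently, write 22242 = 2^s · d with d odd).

Halving: 22242 → 11121; 11121 is odd.
So 22242 = 2^1 · 11121.

11121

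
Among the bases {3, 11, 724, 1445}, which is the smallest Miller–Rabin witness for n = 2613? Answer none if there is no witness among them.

3

n − 1 = 2612 = 2^2 · 653, so s = 2 and d = 653.
Base 3: x_0 = 3^653 mod 2613 = 321. x_0 is neither 1 nor 2612, so continue squaring. x_1 = 321^2 mod 2613 = 1134. Reached i = s−1 = 1 without hitting −1: 3 is a Miller–Rabin witness and 2613 is composite.
Base 11: x_0 = 11^653 mod 2613 = 995. x_0 is neither 1 nor 2612, so continue squaring. x_1 = 995^2 mod 2613 = 2311. Reached i = s−1 = 1 without hitting −1: 11 is a Miller–Rabin witness and 2613 is composite.
Base 724: x_0 = 724^653 mod 2613 = 2512. x_0 is neither 1 nor 2612, so continue squaring. x_1 = 2512^2 mod 2613 = 2362. Reached i = s−1 = 1 without hitting −1: 724 is a Miller–Rabin witness and 2613 is composite.
Base 1445: x_0 = 1445^653 mod 2613 = 968. x_0 is neither 1 nor 2612, so continue squaring. x_1 = 968^2 mod 2613 = 1570. Reached i = s−1 = 1 without hitting −1: 1445 is a Miller–Rabin witness and 2613 is composite.
The smallest witness among the given bases is 3.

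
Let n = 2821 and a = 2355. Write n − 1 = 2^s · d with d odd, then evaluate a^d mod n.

1084

n − 1 = 2820 = 2^2 · 705, so s = 2 and d = 705.
Repeated squaring mod 2821: 2355^1 ≡ 2355, 2355^2 ≡ 2760, 2355^4 ≡ 900, 2355^8 ≡ 373, 2355^16 ≡ 900, 2355^32 ≡ 373, 2355^64 ≡ 900, 2355^128 ≡ 373, 2355^256 ≡ 900, 2355^512 ≡ 373.
705 = 512 + 128 + 64 + 1, so 2355^705 ≡ 373·373·900·2355 ≡ 1084 (mod 2821).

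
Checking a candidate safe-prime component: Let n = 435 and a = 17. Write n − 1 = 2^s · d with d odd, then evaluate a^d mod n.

17

n − 1 = 434 = 2^1 · 217, so s = 1 and d = 217.
17^217 mod 435 = 17.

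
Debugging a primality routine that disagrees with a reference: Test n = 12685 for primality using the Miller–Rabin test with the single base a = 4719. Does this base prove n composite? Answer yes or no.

n − 1 = 12684 = 2^2 · 3171, so s = 2 and d = 3171.
x_0 = 4719^3171 mod 12685 = 12684.
x_0 = 12684 ≡ −1, so 4719 is not a witness.

no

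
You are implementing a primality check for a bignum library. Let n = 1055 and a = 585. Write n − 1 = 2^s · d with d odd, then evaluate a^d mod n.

405

n − 1 = 1054 = 2^1 · 527, so s = 1 and d = 527.
Repeated squaring mod 1055: 585^1 ≡ 585, 585^2 ≡ 405, 585^4 ≡ 500, 585^8 ≡ 1020, 585^16 ≡ 170, 585^32 ≡ 415, 585^64 ≡ 260, 585^128 ≡ 80, 585^256 ≡ 70, 585^512 ≡ 680.
527 = 512 + 8 + 4 + 2 + 1, so 585^527 ≡ 680·1020·500·405·585 ≡ 405 (mod 1055).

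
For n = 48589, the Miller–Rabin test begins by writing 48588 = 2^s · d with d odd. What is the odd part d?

Halving: 48588 → 24294 → 12147; 12147 is odd.
So 48588 = 2^2 · 12147.

12147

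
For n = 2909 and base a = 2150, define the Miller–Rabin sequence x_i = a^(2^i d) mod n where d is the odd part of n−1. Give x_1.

n − 1 = 2908 = 2^2 · 727, so s = 2 and d = 727.
x_0 = 2150^727 mod 2909 = 1.
x_1 = 1^2 mod 2909 = 1.

1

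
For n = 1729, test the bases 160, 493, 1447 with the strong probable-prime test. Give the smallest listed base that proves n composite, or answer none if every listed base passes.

n − 1 = 1728 = 2^6 · 27, so s = 6 and d = 27.
Base 160: x_0 = 160^27 mod 1729 = 1728. x_0 = 1728 ≡ −1, so 160 is not a witness.
Base 493: x_0 = 493^27 mod 1729 = 1728. x_0 = 1728 ≡ −1, so 493 is not a witness.
Base 1447: x_0 = 1447^27 mod 1729 = 1728. x_0 = 1728 ≡ −1, so 1447 is not a witness.
No listed base is a witness for 1729.

none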